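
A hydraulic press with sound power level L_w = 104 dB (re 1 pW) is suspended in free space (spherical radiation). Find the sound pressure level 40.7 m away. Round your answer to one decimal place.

60.8 dB

The power spreads over a sphere of area 4π·r², so L_p = L_w − 10·log₁₀(4π·r²).
4π·r² = 2.082e+04 m², 10·log₁₀ of that is 43.184 dB.
L_p = 104 − 43.184 = 60.82 dB.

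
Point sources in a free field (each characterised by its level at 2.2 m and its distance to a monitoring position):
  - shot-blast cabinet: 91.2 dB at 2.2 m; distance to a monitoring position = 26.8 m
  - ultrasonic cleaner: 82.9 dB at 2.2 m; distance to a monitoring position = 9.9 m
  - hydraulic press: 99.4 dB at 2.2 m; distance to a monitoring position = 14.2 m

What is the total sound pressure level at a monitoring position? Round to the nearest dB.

84 dB

First find each source's level at the receiver (point-source: −20·log₁₀(r/r_ref)), then combine on an intensity basis.
shot-blast cabinet: 91.2 − 20·log₁₀(26.8/2.2) = 91.2 − 21.71 = 69.49 dB.
ultrasonic cleaner: 82.9 − 20·log₁₀(9.9/2.2) = 82.9 − 13.06 = 69.84 dB.
hydraulic press: 99.4 − 20·log₁₀(14.2/2.2) = 99.4 − 16.20 = 83.20 dB.
Σ 10^(L/10) = 2.276e+08 → L_total = 10·log₁₀(2.276e+08) = 83.57 dB.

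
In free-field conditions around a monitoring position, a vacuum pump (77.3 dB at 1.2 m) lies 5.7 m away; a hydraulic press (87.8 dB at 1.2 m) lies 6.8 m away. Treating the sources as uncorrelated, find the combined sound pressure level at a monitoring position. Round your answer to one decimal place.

Apply inverse-square spreading to bring every level to the receiver, then sum 10^(L/10).
vacuum pump: 77.3 − 20·log₁₀(5.7/1.2) = 77.3 − 13.53 = 63.77 dB.
hydraulic press: 87.8 − 20·log₁₀(6.8/1.2) = 87.8 − 15.07 = 72.73 dB.
Σ 10^(L/10) = 2.115e+07 → L_total = 10·log₁₀(2.115e+07) = 73.25 dB.

73.3 dB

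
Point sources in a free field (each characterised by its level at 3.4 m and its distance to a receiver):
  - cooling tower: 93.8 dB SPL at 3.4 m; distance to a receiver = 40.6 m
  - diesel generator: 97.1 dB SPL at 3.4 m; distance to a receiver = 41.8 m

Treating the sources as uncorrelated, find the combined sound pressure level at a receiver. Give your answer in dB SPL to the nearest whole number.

Propagate each source to the receiver with L = L_ref − 20·log₁₀(r/r_ref), then add intensities.
cooling tower: 93.8 − 20·log₁₀(40.6/3.4) = 93.8 − 21.54 = 72.26 dB SPL.
diesel generator: 97.1 − 20·log₁₀(41.8/3.4) = 97.1 − 21.79 = 75.31 dB SPL.
Σ 10^(L/10) = 5.075e+07 → L_total = 10·log₁₀(5.075e+07) = 77.05 dB SPL.

77 dB SPL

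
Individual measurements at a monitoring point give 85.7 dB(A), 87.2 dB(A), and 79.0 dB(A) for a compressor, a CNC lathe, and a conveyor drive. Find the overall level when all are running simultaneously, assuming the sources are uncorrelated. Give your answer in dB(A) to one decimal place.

Incoherent sources combine by intensity addition: L_total = 10·log₁₀(Σ 10^(L_i/10)).
Σ 10^(L/10) = 10^(85.7/10) + 10^(87.2/10) + 10^(79.0/10) = 9.758e+08.
L_total = 10·log₁₀(9.758e+08) = 89.89 dB(A).

89.9 dB(A)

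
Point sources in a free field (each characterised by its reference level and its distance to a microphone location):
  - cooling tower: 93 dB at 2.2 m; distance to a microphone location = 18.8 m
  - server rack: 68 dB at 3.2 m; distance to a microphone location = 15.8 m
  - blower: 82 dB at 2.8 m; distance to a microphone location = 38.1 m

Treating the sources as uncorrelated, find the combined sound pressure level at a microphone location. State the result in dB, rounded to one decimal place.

74.5 dB

Propagate each source to the receiver with L = L_ref − 20·log₁₀(r/r_ref), then add intensities.
cooling tower: 93 − 20·log₁₀(18.8/2.2) = 93 − 18.63 = 74.37 dB.
server rack: 68 − 20·log₁₀(15.8/3.2) = 68 − 13.87 = 54.13 dB.
blower: 82 − 20·log₁₀(38.1/2.8) = 82 − 22.68 = 59.32 dB.
Σ 10^(L/10) = 2.844e+07 → L_total = 10·log₁₀(2.844e+07) = 74.54 dB.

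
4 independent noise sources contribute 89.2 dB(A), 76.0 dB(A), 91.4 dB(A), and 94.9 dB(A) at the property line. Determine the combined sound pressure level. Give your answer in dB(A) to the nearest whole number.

97 dB(A)

For uncorrelated sources the intensities add, so convert each level to linear form, sum, and take 10·log₁₀ of the total.
Σ 10^(L/10) = 10^(89.2/10) + 10^(76.0/10) + 10^(91.4/10) + 10^(94.9/10) = 5.342e+09.
L_total = 10·log₁₀(5.342e+09) = 97.28 dB(A).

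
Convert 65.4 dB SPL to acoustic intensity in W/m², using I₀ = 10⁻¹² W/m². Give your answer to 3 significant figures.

I/I₀ = 10^(65.4/10) = 3.467e+06, so I = 3.467e+06 × 10⁻¹² W/m².

3.47e-06 W/m²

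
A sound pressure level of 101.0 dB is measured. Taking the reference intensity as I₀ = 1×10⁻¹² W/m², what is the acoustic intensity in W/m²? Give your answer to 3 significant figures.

0.0126 W/m²

I/I₀ = 10^(101.0/10) = 1.259e+10, so I = 1.259e+10 × 10⁻¹² W/m².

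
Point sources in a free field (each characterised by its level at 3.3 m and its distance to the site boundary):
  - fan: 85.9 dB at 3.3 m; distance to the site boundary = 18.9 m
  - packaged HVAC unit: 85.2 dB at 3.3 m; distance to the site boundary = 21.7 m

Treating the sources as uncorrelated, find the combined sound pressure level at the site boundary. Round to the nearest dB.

First find each source's level at the receiver (point-source: −20·log₁₀(r/r_ref)), then combine on an intensity basis.
fan: 85.9 − 20·log₁₀(18.9/3.3) = 85.9 − 15.16 = 70.74 dB.
packaged HVAC unit: 85.2 − 20·log₁₀(21.7/3.3) = 85.2 − 16.36 = 68.84 dB.
Σ 10^(L/10) = 1.952e+07 → L_total = 10·log₁₀(1.952e+07) = 72.90 dB.

73 dB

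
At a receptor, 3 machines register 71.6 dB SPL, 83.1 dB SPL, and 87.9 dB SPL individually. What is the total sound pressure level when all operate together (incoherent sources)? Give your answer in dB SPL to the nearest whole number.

For uncorrelated sources the intensities add, so convert each level to linear form, sum, and take 10·log₁₀ of the total.
Σ 10^(L/10) = 10^(71.6/10) + 10^(83.1/10) + 10^(87.9/10) = 8.352e+08.
L_total = 10·log₁₀(8.352e+08) = 89.22 dB SPL.

89 dB SPL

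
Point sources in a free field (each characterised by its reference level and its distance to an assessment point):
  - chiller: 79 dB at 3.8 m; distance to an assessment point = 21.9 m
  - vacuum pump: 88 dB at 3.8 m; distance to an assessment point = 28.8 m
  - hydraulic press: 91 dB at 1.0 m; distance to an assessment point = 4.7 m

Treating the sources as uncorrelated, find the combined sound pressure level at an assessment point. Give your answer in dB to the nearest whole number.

78 dB

Propagate each source to the receiver with L = L_ref − 20·log₁₀(r/r_ref), then add intensities.
chiller: 79 − 20·log₁₀(21.9/3.8) = 79 − 15.21 = 63.79 dB.
vacuum pump: 88 − 20·log₁₀(28.8/3.8) = 88 − 17.59 = 70.41 dB.
hydraulic press: 91 − 20·log₁₀(4.7/1.0) = 91 − 13.44 = 77.56 dB.
Σ 10^(L/10) = 7.037e+07 → L_total = 10·log₁₀(7.037e+07) = 78.47 dB.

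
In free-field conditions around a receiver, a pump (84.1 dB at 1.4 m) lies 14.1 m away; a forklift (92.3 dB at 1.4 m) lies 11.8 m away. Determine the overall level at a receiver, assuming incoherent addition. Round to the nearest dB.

74 dB

First find each source's level at the receiver (point-source: −20·log₁₀(r/r_ref)), then combine on an intensity basis.
pump: 84.1 − 20·log₁₀(14.1/1.4) = 84.1 − 20.06 = 64.04 dB.
forklift: 92.3 − 20·log₁₀(11.8/1.4) = 92.3 − 18.52 = 73.78 dB.
Σ 10^(L/10) = 2.644e+07 → L_total = 10·log₁₀(2.644e+07) = 74.22 dB.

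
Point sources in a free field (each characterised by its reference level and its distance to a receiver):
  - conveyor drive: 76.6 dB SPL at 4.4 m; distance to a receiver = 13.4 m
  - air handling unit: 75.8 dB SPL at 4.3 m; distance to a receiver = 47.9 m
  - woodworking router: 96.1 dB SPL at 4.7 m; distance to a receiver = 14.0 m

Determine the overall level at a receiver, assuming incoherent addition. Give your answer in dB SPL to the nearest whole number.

Propagate each source to the receiver with L = L_ref − 20·log₁₀(r/r_ref), then add intensities.
conveyor drive: 76.6 − 20·log₁₀(13.4/4.4) = 76.6 − 9.67 = 66.93 dB SPL.
air handling unit: 75.8 − 20·log₁₀(47.9/4.3) = 75.8 − 20.94 = 54.86 dB SPL.
woodworking router: 96.1 − 20·log₁₀(14.0/4.7) = 96.1 − 9.48 = 86.62 dB SPL.
Σ 10^(L/10) = 4.644e+08 → L_total = 10·log₁₀(4.644e+08) = 86.67 dB SPL.

87 dB SPL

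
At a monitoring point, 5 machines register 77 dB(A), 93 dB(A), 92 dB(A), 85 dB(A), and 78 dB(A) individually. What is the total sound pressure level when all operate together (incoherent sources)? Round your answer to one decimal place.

Incoherent sources combine by intensity addition: L_total = 10·log₁₀(Σ 10^(L_i/10)).
Σ 10^(L/10) = 10^(77/10) + 10^(93/10) + 10^(92/10) + 10^(85/10) + 10^(78/10) = 4.010e+09.
L_total = 10·log₁₀(4.010e+09) = 96.03 dB(A).

96.0 dB(A)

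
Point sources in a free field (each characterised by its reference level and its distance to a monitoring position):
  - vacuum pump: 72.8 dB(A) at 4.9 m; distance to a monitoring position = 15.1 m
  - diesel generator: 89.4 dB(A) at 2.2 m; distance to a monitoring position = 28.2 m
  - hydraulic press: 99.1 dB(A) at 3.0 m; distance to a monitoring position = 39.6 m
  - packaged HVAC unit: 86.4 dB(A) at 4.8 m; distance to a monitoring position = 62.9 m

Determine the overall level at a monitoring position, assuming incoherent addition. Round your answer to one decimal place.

First find each source's level at the receiver (point-source: −20·log₁₀(r/r_ref)), then combine on an intensity basis.
vacuum pump: 72.8 − 20·log₁₀(15.1/4.9) = 72.8 − 9.78 = 63.02 dB(A).
diesel generator: 89.4 − 20·log₁₀(28.2/2.2) = 89.4 − 22.16 = 67.24 dB(A).
hydraulic press: 99.1 − 20·log₁₀(39.6/3.0) = 99.1 − 22.41 = 76.69 dB(A).
packaged HVAC unit: 86.4 − 20·log₁₀(62.9/4.8) = 86.4 − 22.35 = 64.05 dB(A).
Σ 10^(L/10) = 5.650e+07 → L_total = 10·log₁₀(5.650e+07) = 77.52 dB(A).

77.5 dB(A)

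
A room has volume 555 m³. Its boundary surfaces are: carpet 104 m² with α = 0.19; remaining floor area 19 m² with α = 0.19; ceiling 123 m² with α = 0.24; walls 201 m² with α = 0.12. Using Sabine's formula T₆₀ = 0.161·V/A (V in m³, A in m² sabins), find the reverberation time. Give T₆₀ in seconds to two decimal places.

Total absorption A = 104·0.19 + 19·0.19 + 123·0.24 + 201·0.12 = 77.01 m² sabins.
T₆₀ = 0.161 × 555 / 77.01 = 1.160 s.

1.16 s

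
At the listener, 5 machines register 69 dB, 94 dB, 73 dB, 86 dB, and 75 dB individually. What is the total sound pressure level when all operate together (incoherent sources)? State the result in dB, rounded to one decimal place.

94.7 dB

For uncorrelated sources the intensities add, so convert each level to linear form, sum, and take 10·log₁₀ of the total.
Σ 10^(L/10) = 10^(69/10) + 10^(94/10) + 10^(73/10) + 10^(86/10) + 10^(75/10) = 2.970e+09.
L_total = 10·log₁₀(2.970e+09) = 94.73 dB.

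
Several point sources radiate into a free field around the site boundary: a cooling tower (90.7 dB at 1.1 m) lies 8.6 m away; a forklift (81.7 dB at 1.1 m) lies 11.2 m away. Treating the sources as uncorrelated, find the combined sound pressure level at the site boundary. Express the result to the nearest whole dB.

73 dB

Apply inverse-square spreading to bring every level to the receiver, then sum 10^(L/10).
cooling tower: 90.7 − 20·log₁₀(8.6/1.1) = 90.7 − 17.86 = 72.84 dB.
forklift: 81.7 − 20·log₁₀(11.2/1.1) = 81.7 − 20.16 = 61.54 dB.
Σ 10^(L/10) = 2.065e+07 → L_total = 10·log₁₀(2.065e+07) = 73.15 dB.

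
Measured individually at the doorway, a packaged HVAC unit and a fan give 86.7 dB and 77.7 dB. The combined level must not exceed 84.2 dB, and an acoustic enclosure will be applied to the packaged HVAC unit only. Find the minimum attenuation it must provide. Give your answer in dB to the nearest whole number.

4 dB

Fixed contribution from the other source: Σ 10^(L/10) = 10^(77.7/10) = 5.888e+07 (77.70 dB).
To meet 84.2 dB overall, the treated packaged HVAC unit may contribute at most 10^(84.2/10) − 5.888e+07 = 2.041e+08, i.e. 83.10 dB.
Required insertion loss = 86.7 − 83.10 = 3.60 dB.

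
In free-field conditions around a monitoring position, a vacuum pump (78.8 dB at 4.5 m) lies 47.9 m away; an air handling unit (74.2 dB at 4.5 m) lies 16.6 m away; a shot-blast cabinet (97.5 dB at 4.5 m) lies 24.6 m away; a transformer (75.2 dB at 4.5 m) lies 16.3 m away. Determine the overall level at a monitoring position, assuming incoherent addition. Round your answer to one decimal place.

First find each source's level at the receiver (point-source: −20·log₁₀(r/r_ref)), then combine on an intensity basis.
vacuum pump: 78.8 − 20·log₁₀(47.9/4.5) = 78.8 − 20.54 = 58.26 dB.
air handling unit: 74.2 − 20·log₁₀(16.6/4.5) = 74.2 − 11.34 = 62.86 dB.
shot-blast cabinet: 97.5 − 20·log₁₀(24.6/4.5) = 97.5 − 14.75 = 82.75 dB.
transformer: 75.2 − 20·log₁₀(16.3/4.5) = 75.2 − 11.18 = 64.02 dB.
Σ 10^(L/10) = 1.933e+08 → L_total = 10·log₁₀(1.933e+08) = 82.86 dB.

82.9 dB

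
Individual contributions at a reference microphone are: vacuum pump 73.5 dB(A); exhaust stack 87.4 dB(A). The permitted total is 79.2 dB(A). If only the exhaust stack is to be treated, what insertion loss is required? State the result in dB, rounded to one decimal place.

9.6 dB

Fixed contribution from the other source: Σ 10^(L/10) = 10^(73.5/10) = 2.239e+07 (73.50 dB(A)).
To meet 79.2 dB(A) overall, the treated exhaust stack may contribute at most 10^(79.2/10) − 2.239e+07 = 6.079e+07, i.e. 77.84 dB(A).
Required insertion loss = 87.4 − 77.84 = 9.56 dB.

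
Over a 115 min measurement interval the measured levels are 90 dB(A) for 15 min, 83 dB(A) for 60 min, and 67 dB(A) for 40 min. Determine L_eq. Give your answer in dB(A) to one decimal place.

83.7 dB(A)

Weight each interval's intensity by its duration and average over T = 115 min:
Σ tᵢ·10^(Lᵢ/10) = 15·10^(90/10) + 60·10^(83/10) + 40·10^(67/10) = 2.717e+10.
L_eq = 10·log₁₀(2.717e+10/115) = 83.73 dB(A).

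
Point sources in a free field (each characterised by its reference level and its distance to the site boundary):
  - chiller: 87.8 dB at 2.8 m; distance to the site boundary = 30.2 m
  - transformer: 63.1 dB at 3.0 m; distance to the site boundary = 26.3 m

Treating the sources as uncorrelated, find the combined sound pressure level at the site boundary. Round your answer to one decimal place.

67.2 dB

First find each source's level at the receiver (point-source: −20·log₁₀(r/r_ref)), then combine on an intensity basis.
chiller: 87.8 − 20·log₁₀(30.2/2.8) = 87.8 − 20.66 = 67.14 dB.
transformer: 63.1 − 20·log₁₀(26.3/3.0) = 63.1 − 18.86 = 44.24 dB.
Σ 10^(L/10) = 5.206e+06 → L_total = 10·log₁₀(5.206e+06) = 67.17 dB.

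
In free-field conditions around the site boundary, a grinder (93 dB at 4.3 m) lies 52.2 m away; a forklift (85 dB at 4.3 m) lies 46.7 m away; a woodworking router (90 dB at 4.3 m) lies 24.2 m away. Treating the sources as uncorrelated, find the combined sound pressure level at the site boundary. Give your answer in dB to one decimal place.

76.8 dB

First find each source's level at the receiver (point-source: −20·log₁₀(r/r_ref)), then combine on an intensity basis.
grinder: 93 − 20·log₁₀(52.2/4.3) = 93 − 21.68 = 71.32 dB.
forklift: 85 − 20·log₁₀(46.7/4.3) = 85 − 20.72 = 64.28 dB.
woodworking router: 90 − 20·log₁₀(24.2/4.3) = 90 − 15.01 = 74.99 dB.
Σ 10^(L/10) = 4.779e+07 → L_total = 10·log₁₀(4.779e+07) = 76.79 dB.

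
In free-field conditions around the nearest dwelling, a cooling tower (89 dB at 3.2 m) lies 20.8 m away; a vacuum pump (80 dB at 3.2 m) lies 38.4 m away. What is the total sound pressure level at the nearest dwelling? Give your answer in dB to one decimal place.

72.9 dB

First find each source's level at the receiver (point-source: −20·log₁₀(r/r_ref)), then combine on an intensity basis.
cooling tower: 89 − 20·log₁₀(20.8/3.2) = 89 − 16.26 = 72.74 dB.
vacuum pump: 80 − 20·log₁₀(38.4/3.2) = 80 − 21.58 = 58.42 dB.
Σ 10^(L/10) = 1.950e+07 → L_total = 10·log₁₀(1.950e+07) = 72.90 dB.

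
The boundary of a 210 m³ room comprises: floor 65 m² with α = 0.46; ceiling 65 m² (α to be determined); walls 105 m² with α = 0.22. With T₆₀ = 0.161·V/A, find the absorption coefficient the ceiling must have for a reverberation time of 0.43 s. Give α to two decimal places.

0.39

From T₆₀ = 0.161·V/A, the target T₆₀ = 0.43 s needs A = 0.161·210/0.43 = 78.63 m².
Absorption from the other surfaces = 65·0.46 + 105·0.22 = 53.00 m², so the ceiling must supply 25.63 m² over 65 m².
α = 25.63/65 = 0.394.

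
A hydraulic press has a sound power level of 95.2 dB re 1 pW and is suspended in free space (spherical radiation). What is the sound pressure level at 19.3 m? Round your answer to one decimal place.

L_p = L_w − 10·log₁₀(4π·r²) with r = 19.3 m.
4π·r² = 4681 m², 10·log₁₀ of that is 36.703 dB.
L_p = 95.2 − 36.703 = 58.50 dB.

58.5 dB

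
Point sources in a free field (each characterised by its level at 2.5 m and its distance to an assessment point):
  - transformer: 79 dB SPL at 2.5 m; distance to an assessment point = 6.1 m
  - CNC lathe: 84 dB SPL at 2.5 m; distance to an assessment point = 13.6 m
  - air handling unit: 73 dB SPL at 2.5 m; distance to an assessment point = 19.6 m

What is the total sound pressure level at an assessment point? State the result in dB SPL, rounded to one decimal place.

Apply inverse-square spreading to bring every level to the receiver, then sum 10^(L/10).
transformer: 79 − 20·log₁₀(6.1/2.5) = 79 − 7.75 = 71.25 dB SPL.
CNC lathe: 84 − 20·log₁₀(13.6/2.5) = 84 − 14.71 = 69.29 dB SPL.
air handling unit: 73 − 20·log₁₀(19.6/2.5) = 73 − 17.89 = 55.11 dB SPL.
Σ 10^(L/10) = 2.215e+07 → L_total = 10·log₁₀(2.215e+07) = 73.45 dB SPL.

73.5 dB SPL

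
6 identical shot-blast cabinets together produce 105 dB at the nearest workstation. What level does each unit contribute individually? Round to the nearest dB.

6 equal contributions raise the level by 10·log₁₀ 6 = 7.782 dB, so each unit alone gives 105 − 7.782.

97 dB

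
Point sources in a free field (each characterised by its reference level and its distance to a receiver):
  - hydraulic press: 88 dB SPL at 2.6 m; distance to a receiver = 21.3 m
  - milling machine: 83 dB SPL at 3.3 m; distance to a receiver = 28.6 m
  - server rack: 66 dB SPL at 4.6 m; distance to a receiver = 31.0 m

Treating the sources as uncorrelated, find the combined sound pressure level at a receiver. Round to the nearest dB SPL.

71 dB SPL

Apply inverse-square spreading to bring every level to the receiver, then sum 10^(L/10).
hydraulic press: 88 − 20·log₁₀(21.3/2.6) = 88 − 18.27 = 69.73 dB SPL.
milling machine: 83 − 20·log₁₀(28.6/3.3) = 83 − 18.76 = 64.24 dB SPL.
server rack: 66 − 20·log₁₀(31.0/4.6) = 66 − 16.57 = 49.43 dB SPL.
Σ 10^(L/10) = 1.215e+07 → L_total = 10·log₁₀(1.215e+07) = 70.84 dB SPL.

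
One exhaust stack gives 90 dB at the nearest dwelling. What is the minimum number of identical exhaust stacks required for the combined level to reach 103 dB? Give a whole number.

20

Need L₁ + 10·log₁₀ N ≥ 103, i.e. log₁₀ N ≥ 1.30.
N ≥ 10^(13.0/10) = 19.953, so N = 20.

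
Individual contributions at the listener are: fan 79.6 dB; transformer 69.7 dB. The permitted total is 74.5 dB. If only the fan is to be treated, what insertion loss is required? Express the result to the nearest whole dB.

7 dB

Everything except the fan sums to 10^(69.7/10) = 9.333e+06 in linear terms, 69.70 dB.
The limit corresponds to 10^(74.5/10) = 2.818e+07; subtracting the fixed part leaves 1.885e+07 for the fan, i.e. 72.75 dB.
So the fan must be reduced from 79.6 to 72.75 dB: IL = 6.85 dB.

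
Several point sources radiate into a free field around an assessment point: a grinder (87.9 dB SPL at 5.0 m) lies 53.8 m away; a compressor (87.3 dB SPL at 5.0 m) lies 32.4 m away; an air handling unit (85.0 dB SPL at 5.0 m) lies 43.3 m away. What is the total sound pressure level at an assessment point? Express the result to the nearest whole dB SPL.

73 dB SPL

Propagate each source to the receiver with L = L_ref − 20·log₁₀(r/r_ref), then add intensities.
grinder: 87.9 − 20·log₁₀(53.8/5.0) = 87.9 − 20.64 = 67.26 dB SPL.
compressor: 87.3 − 20·log₁₀(32.4/5.0) = 87.3 − 16.23 = 71.07 dB SPL.
air handling unit: 85.0 − 20·log₁₀(43.3/5.0) = 85.0 − 18.75 = 66.25 dB SPL.
Σ 10^(L/10) = 2.233e+07 → L_total = 10·log₁₀(2.233e+07) = 73.49 dB SPL.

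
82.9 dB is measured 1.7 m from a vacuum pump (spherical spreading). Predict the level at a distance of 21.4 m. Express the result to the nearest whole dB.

61 dB

Point-source attenuation: ΔL = 20·log₁₀(r₂/r₁) = 20·log₁₀(21.4/1.7) = 21.999 dB.
L₂ = 82.9 − 20·log₁₀(21.4/1.7) = 82.9 − 21.999 = 60.90 dB.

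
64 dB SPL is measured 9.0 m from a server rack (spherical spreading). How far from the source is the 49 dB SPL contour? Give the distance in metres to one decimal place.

For a point source L₁ − L₂ = 20·log₁₀(r₂/r₁), so r₂ = r₁·10^((L₁−L₂)/20).
r₂ = 9.0·10^((64−49)/20) = 9.0·10^(15.0/20) = 50.61 m.

50.6 m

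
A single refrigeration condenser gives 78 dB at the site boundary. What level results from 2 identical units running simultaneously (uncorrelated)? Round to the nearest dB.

With 2 equal, uncorrelated contributions the intensity is 2× that of one unit, giving a rise of 10·log₁₀ 2.
L_total = 78 + 10·log₁₀(2) = 78 + 3.010 = 81.01 dB.

81 dB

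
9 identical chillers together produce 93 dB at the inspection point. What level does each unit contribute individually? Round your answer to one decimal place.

9 equal contributions raise the level by 10·log₁₀ 9 = 9.542 dB, so each unit alone gives 93 − 9.542.

83.5 dB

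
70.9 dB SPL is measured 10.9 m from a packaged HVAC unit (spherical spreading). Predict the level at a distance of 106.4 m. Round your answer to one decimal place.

51.1 dB SPL

Point-source attenuation: ΔL = 20·log₁₀(r₂/r₁) = 20·log₁₀(106.4/10.9) = 19.790 dB.
L₂ = 70.9 − 20·log₁₀(106.4/10.9) = 70.9 − 19.790 = 51.11 dB SPL.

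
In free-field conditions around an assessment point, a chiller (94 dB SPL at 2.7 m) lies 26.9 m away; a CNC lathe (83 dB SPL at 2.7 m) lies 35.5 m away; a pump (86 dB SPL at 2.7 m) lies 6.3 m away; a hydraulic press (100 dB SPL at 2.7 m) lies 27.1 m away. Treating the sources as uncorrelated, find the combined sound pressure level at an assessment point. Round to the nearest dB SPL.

83 dB SPL

Apply inverse-square spreading to bring every level to the receiver, then sum 10^(L/10).
chiller: 94 − 20·log₁₀(26.9/2.7) = 94 − 19.97 = 74.03 dB SPL.
CNC lathe: 83 − 20·log₁₀(35.5/2.7) = 83 − 22.38 = 60.62 dB SPL.
pump: 86 − 20·log₁₀(6.3/2.7) = 86 − 7.36 = 78.64 dB SPL.
hydraulic press: 100 − 20·log₁₀(27.1/2.7) = 100 − 20.03 = 79.97 dB SPL.
Σ 10^(L/10) = 1.988e+08 → L_total = 10·log₁₀(1.988e+08) = 82.99 dB SPL.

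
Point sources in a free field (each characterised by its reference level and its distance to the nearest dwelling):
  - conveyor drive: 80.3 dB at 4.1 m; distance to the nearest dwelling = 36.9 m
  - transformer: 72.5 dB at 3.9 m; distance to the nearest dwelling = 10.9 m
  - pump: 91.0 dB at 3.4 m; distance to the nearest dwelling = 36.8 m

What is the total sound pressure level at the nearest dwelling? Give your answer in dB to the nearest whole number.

72 dB

Propagate each source to the receiver with L = L_ref − 20·log₁₀(r/r_ref), then add intensities.
conveyor drive: 80.3 − 20·log₁₀(36.9/4.1) = 80.3 − 19.08 = 61.22 dB.
transformer: 72.5 − 20·log₁₀(10.9/3.9) = 72.5 − 8.93 = 63.57 dB.
pump: 91.0 − 20·log₁₀(36.8/3.4) = 91.0 − 20.69 = 70.31 dB.
Σ 10^(L/10) = 1.435e+07 → L_total = 10·log₁₀(1.435e+07) = 71.57 dB.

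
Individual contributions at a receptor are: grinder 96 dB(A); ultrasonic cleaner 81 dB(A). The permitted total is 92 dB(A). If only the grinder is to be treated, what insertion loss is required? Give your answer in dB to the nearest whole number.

4 dB

The untreated sources together contribute 10^(81/10) = 1.259e+08, i.e. 81.00 dB(A).
The limit corresponds to 10^(92/10) = 1.585e+09; subtracting the fixed part leaves 1.459e+09 for the grinder, i.e. 91.64 dB(A).
So the grinder must be reduced from 96 to 91.64 dB(A): IL = 4.36 dB.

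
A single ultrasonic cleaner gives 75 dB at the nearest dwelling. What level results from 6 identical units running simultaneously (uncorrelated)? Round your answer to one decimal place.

82.8 dB

N identical incoherent sources raise the level by 10·log₁₀ N.
L_total = 75 + 10·log₁₀(6) = 75 + 7.782 = 82.78 dB.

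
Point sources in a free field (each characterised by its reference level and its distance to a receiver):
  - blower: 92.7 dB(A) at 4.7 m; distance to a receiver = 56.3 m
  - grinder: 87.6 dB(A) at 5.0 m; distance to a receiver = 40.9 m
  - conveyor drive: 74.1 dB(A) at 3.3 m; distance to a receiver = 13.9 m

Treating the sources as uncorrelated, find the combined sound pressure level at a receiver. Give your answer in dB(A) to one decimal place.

Propagate each source to the receiver with L = L_ref − 20·log₁₀(r/r_ref), then add intensities.
blower: 92.7 − 20·log₁₀(56.3/4.7) = 92.7 − 21.57 = 71.13 dB(A).
grinder: 87.6 − 20·log₁₀(40.9/5.0) = 87.6 − 18.26 = 69.34 dB(A).
conveyor drive: 74.1 − 20·log₁₀(13.9/3.3) = 74.1 − 12.49 = 61.61 dB(A).
Σ 10^(L/10) = 2.303e+07 → L_total = 10·log₁₀(2.303e+07) = 73.62 dB(A).

73.6 dB(A)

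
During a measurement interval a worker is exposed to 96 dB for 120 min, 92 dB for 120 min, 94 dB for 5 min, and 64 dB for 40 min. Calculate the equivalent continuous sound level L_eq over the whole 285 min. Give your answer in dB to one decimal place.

Weight each interval's intensity by its duration and average over T = 285 min:
Σ tᵢ·10^(Lᵢ/10) = 120·10^(96/10) + 120·10^(92/10) + 5·10^(94/10) + 40·10^(64/10) = 6.806e+11.
L_eq = 10·log₁₀(6.806e+11/285) = 93.78 dB.

93.8 dB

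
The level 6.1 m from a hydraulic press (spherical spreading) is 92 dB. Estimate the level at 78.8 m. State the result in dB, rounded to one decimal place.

For a point source, L₂ = L₁ − 20·log₁₀(r₂/r₁).
L₂ = 92 − 20·log₁₀(78.8/6.1) = 92 − 22.224 = 69.78 dB.

69.8 dB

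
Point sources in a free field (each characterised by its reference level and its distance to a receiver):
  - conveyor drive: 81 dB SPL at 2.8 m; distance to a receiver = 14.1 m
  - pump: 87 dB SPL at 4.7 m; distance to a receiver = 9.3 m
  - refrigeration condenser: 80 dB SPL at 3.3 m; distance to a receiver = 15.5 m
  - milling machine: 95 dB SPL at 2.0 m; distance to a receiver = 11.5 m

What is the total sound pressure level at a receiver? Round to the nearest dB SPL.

Apply inverse-square spreading to bring every level to the receiver, then sum 10^(L/10).
conveyor drive: 81 − 20·log₁₀(14.1/2.8) = 81 − 14.04 = 66.96 dB SPL.
pump: 87 − 20·log₁₀(9.3/4.7) = 87 − 5.93 = 81.07 dB SPL.
refrigeration condenser: 80 − 20·log₁₀(15.5/3.3) = 80 − 13.44 = 66.56 dB SPL.
milling machine: 95 − 20·log₁₀(11.5/2.0) = 95 − 15.19 = 79.81 dB SPL.
Σ 10^(L/10) = 2.331e+08 → L_total = 10·log₁₀(2.331e+08) = 83.68 dB SPL.

84 dB SPL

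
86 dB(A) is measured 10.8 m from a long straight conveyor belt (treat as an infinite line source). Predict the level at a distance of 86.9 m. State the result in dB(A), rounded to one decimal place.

Cylindrical spreading from a line source gives a 10·log₁₀(r₂/r₁) drop.
L₂ = 86 − 10·log₁₀(86.9/10.8) = 86 − 9.056 = 76.94 dB(A).

76.9 dB(A)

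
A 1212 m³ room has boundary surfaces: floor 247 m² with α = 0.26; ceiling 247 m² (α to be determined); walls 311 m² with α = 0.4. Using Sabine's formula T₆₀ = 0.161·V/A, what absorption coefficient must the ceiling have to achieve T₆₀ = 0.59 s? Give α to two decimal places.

0.58

A = 0.161·V/T₆₀ = 0.161·1212/0.59 = 330.73 m² sabins.
Absorption from the other surfaces = 247·0.26 + 311·0.4 = 188.62 m², so the ceiling must supply 142.11 m² over 247 m².
α = 142.11/247 = 0.575.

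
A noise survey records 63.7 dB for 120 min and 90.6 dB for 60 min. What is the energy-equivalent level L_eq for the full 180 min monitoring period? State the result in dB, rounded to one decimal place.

85.8 dB

Weight each interval's intensity by its duration and average over T = 180 min:
Σ tᵢ·10^(Lᵢ/10) = 120·10^(63.7/10) + 60·10^(90.6/10) = 6.917e+10.
L_eq = 10·log₁₀(6.917e+10/180) = 85.85 dB.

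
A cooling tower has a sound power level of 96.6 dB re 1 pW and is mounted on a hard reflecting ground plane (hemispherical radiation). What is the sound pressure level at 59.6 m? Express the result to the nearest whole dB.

53 dB

Free-field hemispherical radiation: L_p = L_w − 10·log₁₀(2π·r²), r = 59.6 m.
2π·r² = 2.232e+04 m², 10·log₁₀ of that is 43.487 dB.
L_p = 96.6 − 43.487 = 53.11 dB.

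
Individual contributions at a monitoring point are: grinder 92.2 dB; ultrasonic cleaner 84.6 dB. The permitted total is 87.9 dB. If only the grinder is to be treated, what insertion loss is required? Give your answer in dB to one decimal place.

7.0 dB

Fixed contribution from the other source: Σ 10^(L/10) = 10^(84.6/10) = 2.884e+08 (84.60 dB).
To meet 87.9 dB overall, the treated grinder may contribute at most 10^(87.9/10) − 2.884e+08 = 3.282e+08, i.e. 85.16 dB.
So the grinder must be reduced from 92.2 to 85.16 dB: IL = 7.04 dB.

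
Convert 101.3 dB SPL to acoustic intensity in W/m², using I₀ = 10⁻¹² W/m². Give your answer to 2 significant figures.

0.013 W/m²

L = 10·log₁₀(I/I₀) ⇒ I = I₀·10^(L/10) = 10⁻¹² × 10^10.13.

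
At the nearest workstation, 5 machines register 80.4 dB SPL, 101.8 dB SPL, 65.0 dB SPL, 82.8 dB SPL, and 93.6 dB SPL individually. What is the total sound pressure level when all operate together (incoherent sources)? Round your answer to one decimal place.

For uncorrelated sources the intensities add, so convert each level to linear form, sum, and take 10·log₁₀ of the total.
Σ 10^(L/10) = 10^(80.4/10) + 10^(101.8/10) + 10^(65.0/10) + 10^(82.8/10) + 10^(93.6/10) = 1.773e+10.
L_total = 10·log₁₀(1.773e+10) = 102.49 dB SPL.

102.5 dB SPL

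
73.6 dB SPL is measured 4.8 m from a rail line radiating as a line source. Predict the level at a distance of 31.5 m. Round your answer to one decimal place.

Line-source attenuation: ΔL = 10·log₁₀(r₂/r₁) = 10·log₁₀(31.5/4.8) = 8.171 dB.
L₂ = 73.6 − 10·log₁₀(31.5/4.8) = 73.6 − 8.171 = 65.43 dB SPL.

65.4 dB SPL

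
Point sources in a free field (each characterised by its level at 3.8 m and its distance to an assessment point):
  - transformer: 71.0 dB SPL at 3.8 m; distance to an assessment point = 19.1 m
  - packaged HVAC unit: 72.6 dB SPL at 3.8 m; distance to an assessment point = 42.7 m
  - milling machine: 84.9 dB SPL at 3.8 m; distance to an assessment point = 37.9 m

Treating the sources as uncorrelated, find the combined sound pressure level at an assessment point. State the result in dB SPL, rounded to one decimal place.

Apply inverse-square spreading to bring every level to the receiver, then sum 10^(L/10).
transformer: 71.0 − 20·log₁₀(19.1/3.8) = 71.0 − 14.02 = 56.98 dB SPL.
packaged HVAC unit: 72.6 − 20·log₁₀(42.7/3.8) = 72.6 − 21.01 = 51.59 dB SPL.
milling machine: 84.9 − 20·log₁₀(37.9/3.8) = 84.9 − 19.98 = 64.92 dB SPL.
Σ 10^(L/10) = 3.749e+06 → L_total = 10·log₁₀(3.749e+06) = 65.74 dB SPL.

65.7 dB SPL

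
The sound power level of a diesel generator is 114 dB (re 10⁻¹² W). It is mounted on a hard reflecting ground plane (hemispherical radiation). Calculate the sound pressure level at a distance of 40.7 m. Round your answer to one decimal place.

The power spreads over a hemisphere of area 2π·r², so L_p = L_w − 10·log₁₀(2π·r²).
2π·r² = 1.041e+04 m², 10·log₁₀ of that is 40.174 dB.
L_p = 114 − 40.174 = 73.83 dB.

73.8 dB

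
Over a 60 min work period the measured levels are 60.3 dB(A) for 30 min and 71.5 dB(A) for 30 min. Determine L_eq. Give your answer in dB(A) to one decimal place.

Weight each interval's intensity by its duration and average over T = 60 min:
Σ tᵢ·10^(Lᵢ/10) = 30·10^(60.3/10) + 30·10^(71.5/10) = 4.559e+08.
L_eq = 10·log₁₀(4.559e+08/60) = 68.81 dB(A).

68.8 dB(A)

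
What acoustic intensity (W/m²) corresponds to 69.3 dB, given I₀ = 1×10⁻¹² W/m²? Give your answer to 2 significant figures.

I/I₀ = 10^(69.3/10) = 8.511e+06, so I = 8.511e+06 × 10⁻¹² W/m².

8.5e-06 W/m²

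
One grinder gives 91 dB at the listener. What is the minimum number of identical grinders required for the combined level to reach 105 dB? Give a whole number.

Need L₁ + 10·log₁₀ N ≥ 105, i.e. log₁₀ N ≥ 1.40.
N ≥ 10^(14.0/10) = 25.119, so N = 26.

26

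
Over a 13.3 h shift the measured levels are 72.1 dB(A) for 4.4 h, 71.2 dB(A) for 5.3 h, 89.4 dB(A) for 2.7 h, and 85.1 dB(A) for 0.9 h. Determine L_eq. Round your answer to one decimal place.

The energy average is taken in the linear domain: L_eq = 10·log₁₀[(Σ tᵢ·10^(Lᵢ/10))/T], T = 13.3 h.
Σ tᵢ·10^(Lᵢ/10) = 4.4·10^(72.1/10) + 5.3·10^(71.2/10) + 2.7·10^(89.4/10) + 0.9·10^(85.1/10) = 2.784e+09.
L_eq = 10·log₁₀(2.784e+09/13.3) = 83.21 dB(A).

83.2 dB(A)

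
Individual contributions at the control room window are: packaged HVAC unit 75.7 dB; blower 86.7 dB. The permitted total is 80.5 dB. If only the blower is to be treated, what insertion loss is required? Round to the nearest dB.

Everything except the blower sums to 10^(75.7/10) = 3.715e+07 in linear terms, 75.70 dB.
The limit corresponds to 10^(80.5/10) = 1.122e+08; subtracting the fixed part leaves 7.505e+07 for the blower, i.e. 78.75 dB.
So the blower must be reduced from 86.7 to 78.75 dB: IL = 7.95 dB.

8 dB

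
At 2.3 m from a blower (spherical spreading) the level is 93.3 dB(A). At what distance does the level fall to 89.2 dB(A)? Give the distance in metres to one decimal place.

The 4.1 dB drop corresponds to a distance ratio of 10^(4.1/20) for a point source.
r₂ = 2.3·10^((93.3−89.2)/20) = 2.3·10^(4.1/20) = 3.69 m.

3.7 m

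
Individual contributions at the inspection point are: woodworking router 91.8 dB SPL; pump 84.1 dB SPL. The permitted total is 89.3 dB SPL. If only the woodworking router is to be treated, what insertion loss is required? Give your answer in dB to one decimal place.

The untreated sources together contribute 10^(84.1/10) = 2.570e+08, i.e. 84.10 dB SPL.
To meet 89.3 dB SPL overall, the treated woodworking router may contribute at most 10^(89.3/10) − 2.570e+08 = 5.941e+08, i.e. 87.74 dB SPL.
So the woodworking router must be reduced from 91.8 to 87.74 dB SPL: IL = 4.06 dB.

4.1 dB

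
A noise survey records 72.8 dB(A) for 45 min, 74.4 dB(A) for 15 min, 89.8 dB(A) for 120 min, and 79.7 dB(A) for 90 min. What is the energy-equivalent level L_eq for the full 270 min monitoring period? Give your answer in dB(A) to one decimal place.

The energy average is taken in the linear domain: L_eq = 10·log₁₀[(Σ tᵢ·10^(Lᵢ/10))/T], T = 270 min.
Σ tᵢ·10^(Lᵢ/10) = 45·10^(72.8/10) + 15·10^(74.4/10) + 120·10^(89.8/10) + 90·10^(79.7/10) = 1.243e+11.
L_eq = 10·log₁₀(1.243e+11/270) = 86.63 dB(A).

86.6 dB(A)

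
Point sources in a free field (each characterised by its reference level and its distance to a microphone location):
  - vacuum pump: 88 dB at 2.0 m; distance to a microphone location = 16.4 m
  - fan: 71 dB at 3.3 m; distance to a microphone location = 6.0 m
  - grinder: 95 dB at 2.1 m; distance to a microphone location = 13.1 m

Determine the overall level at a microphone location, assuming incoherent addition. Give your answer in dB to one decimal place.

79.8 dB

Apply inverse-square spreading to bring every level to the receiver, then sum 10^(L/10).
vacuum pump: 88 − 20·log₁₀(16.4/2.0) = 88 − 18.28 = 69.72 dB.
fan: 71 − 20·log₁₀(6.0/3.3) = 71 − 5.19 = 65.81 dB.
grinder: 95 − 20·log₁₀(13.1/2.1) = 95 − 15.90 = 79.10 dB.
Σ 10^(L/10) = 9.446e+07 → L_total = 10·log₁₀(9.446e+07) = 79.75 dB.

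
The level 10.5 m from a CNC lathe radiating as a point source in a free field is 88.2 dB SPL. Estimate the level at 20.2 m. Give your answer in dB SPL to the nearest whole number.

For a point source, L₂ = L₁ − 20·log₁₀(r₂/r₁).
L₂ = 88.2 − 20·log₁₀(20.2/10.5) = 88.2 − 5.683 = 82.52 dB SPL.

83 dB SPL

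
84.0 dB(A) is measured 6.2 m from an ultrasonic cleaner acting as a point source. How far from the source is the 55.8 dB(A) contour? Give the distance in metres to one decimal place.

159.4 m

For a point source L₁ − L₂ = 20·log₁₀(r₂/r₁), so r₂ = r₁·10^((L₁−L₂)/20).
r₂ = 6.2·10^((84.0−55.8)/20) = 6.2·10^(28.2/20) = 159.36 m.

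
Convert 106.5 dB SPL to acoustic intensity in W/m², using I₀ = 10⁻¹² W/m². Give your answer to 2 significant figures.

0.045 W/m²

I/I₀ = 10^(106.5/10) = 4.467e+10, so I = 4.467e+10 × 10⁻¹² W/m².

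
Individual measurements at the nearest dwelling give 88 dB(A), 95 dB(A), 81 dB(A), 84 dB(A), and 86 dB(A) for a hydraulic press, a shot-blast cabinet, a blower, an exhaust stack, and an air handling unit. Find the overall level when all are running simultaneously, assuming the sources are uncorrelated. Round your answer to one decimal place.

96.6 dB(A)

For uncorrelated sources the intensities add, so convert each level to linear form, sum, and take 10·log₁₀ of the total.
Σ 10^(L/10) = 10^(88/10) + 10^(95/10) + 10^(81/10) + 10^(84/10) + 10^(86/10) = 4.568e+09.
L_total = 10·log₁₀(4.568e+09) = 96.60 dB(A).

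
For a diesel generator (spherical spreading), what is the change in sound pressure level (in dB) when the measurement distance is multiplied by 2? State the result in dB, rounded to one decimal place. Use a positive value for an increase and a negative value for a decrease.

Point-source spreading: ΔL = −20·log₁₀(r₂/r₁).
ΔL = −20·log₁₀(2) = -6.02 dB.

-6.0 dB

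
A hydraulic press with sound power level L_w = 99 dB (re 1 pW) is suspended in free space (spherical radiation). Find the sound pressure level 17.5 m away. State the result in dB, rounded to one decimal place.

Free-field spherical radiation: L_p = L_w − 10·log₁₀(4π·r²), r = 17.5 m.
4π·r² = 3848 m², 10·log₁₀ of that is 35.853 dB.
L_p = 99 − 35.853 = 63.15 dB.

63.1 dB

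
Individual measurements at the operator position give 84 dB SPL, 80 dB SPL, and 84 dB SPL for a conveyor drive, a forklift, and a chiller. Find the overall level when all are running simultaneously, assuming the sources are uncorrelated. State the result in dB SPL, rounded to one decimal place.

87.8 dB SPL

Incoherent sources combine by intensity addition: L_total = 10·log₁₀(Σ 10^(L_i/10)).
Σ 10^(L/10) = 10^(84/10) + 10^(80/10) + 10^(84/10) = 6.024e+08.
L_total = 10·log₁₀(6.024e+08) = 87.80 dB SPL.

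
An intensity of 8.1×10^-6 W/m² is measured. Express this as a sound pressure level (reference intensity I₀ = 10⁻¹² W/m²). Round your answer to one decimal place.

I/I₀ = 8.1×10^-6/10⁻¹² = 8.1×10^6, and L = 10·log₁₀(I/I₀).
L = 10·(0.9085 + 6) = 69.08 dB.

69.1 dB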